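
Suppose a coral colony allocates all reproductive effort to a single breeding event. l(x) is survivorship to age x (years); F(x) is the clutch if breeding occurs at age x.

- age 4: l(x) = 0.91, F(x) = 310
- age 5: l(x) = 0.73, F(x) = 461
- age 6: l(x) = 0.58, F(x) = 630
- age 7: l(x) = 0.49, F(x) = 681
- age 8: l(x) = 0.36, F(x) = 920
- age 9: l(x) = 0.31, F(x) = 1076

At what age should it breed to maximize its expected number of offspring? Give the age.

Expected offspring if breeding at age x = l(x) × F(x):
  age 4: 0.91 × 310 = 282.100
  age 5: 0.73 × 461 = 336.530
  age 6: 0.58 × 630 = 365.400
  age 7: 0.49 × 681 = 333.690
  age 8: 0.36 × 920 = 331.200
  age 9: 0.31 × 1076 = 333.560
Maximum at age 6 (365.400).

6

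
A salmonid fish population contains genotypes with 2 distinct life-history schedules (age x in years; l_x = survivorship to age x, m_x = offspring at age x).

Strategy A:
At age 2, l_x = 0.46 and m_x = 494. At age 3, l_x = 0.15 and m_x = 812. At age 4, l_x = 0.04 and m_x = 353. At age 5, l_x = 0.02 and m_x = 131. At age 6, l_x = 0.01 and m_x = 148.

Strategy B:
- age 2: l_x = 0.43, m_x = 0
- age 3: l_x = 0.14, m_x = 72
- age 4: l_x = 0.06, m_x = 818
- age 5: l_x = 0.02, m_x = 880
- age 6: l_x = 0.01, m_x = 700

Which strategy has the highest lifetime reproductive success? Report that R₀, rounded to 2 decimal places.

367.26

Strategy A: R₀ = 0.46×494 + 0.15×812 + 0.04×353 + 0.02×131 + 0.01×148 = 367.2600
Strategy B: R₀ = 0.43×0 + 0.14×72 + 0.06×818 + 0.02×880 + 0.01×700 = 83.7600
Highest R₀: strategy A with 367.2600.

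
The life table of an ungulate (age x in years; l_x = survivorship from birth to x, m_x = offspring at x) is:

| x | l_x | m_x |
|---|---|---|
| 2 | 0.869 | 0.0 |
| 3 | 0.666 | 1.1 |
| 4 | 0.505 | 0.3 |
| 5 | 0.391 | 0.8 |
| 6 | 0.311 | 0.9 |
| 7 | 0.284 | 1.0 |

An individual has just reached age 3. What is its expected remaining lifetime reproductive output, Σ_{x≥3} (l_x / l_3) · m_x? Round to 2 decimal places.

2.64

l_3 = 0.666. Conditional survival from age 3 to x is l_x / l_3.
  x=3: (0.666/0.666) × 1.1 = 1.1000
  x=4: (0.505/0.666) × 0.3 = 0.2275
  x=5: (0.391/0.666) × 0.8 = 0.4697
  x=6: (0.311/0.666) × 0.9 = 0.4203
  x=7: (0.284/0.666) × 1.0 = 0.4264
Sum = 1.1000 + 0.2275 + 0.4697 + 0.4203 + 0.4264 = 2.6438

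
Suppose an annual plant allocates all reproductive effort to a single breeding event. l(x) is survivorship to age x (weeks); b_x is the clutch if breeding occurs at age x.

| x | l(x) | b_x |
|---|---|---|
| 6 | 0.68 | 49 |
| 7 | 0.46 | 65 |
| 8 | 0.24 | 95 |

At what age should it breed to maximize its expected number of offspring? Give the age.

Expected offspring if breeding at age x = l(x) × b_x:
  age 6: 0.68 × 49 = 33.320
  age 7: 0.46 × 65 = 29.900
  age 8: 0.24 × 95 = 22.800
Maximum at age 6 (33.320).

6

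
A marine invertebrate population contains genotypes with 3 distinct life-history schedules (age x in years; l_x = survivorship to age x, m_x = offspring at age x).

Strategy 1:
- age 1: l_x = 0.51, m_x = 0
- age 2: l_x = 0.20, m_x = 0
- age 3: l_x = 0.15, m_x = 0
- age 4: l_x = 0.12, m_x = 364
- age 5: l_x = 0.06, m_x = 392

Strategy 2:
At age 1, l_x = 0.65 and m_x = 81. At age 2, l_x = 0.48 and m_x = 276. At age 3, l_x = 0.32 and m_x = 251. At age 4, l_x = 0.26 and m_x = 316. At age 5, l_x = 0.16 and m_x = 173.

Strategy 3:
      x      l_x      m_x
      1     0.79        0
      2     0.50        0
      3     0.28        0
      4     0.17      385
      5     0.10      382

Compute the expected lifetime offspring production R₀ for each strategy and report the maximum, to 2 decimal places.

375.29

Strategy 1: R₀ = 0.51×0 + 0.20×0 + 0.15×0 + 0.12×364 + 0.06×392 = 67.2000
Strategy 2: R₀ = 0.65×81 + 0.48×276 + 0.32×251 + 0.26×316 + 0.16×173 = 375.2900
Strategy 3: R₀ = 0.79×0 + 0.50×0 + 0.28×0 + 0.17×385 + 0.10×382 = 103.6500
Highest R₀: strategy 2 with 375.2900.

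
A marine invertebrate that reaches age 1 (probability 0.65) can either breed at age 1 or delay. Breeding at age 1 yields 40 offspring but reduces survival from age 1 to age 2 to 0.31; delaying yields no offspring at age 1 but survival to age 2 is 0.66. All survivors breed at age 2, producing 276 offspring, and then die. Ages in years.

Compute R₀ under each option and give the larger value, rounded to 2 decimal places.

breed at age 1: R₀ = 0.65 × (40 + 0.31 × 276) = 0.65 × 125.5600 = 81.6140
delay to age 2: R₀ = 0.65 × (0.66 × 276) = 0.65 × 182.1600 = 118.4040
Higher: delay to age 2 (118.4040).

118.40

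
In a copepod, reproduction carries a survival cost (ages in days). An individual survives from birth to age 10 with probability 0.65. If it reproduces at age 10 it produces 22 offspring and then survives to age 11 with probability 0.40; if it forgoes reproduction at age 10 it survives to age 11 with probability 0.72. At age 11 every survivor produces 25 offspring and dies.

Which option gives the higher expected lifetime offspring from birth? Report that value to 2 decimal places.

20.80

breed at age 10: R₀ = 0.65 × (22 + 0.40 × 25) = 0.65 × 32.0000 = 20.8000
delay to age 11: R₀ = 0.65 × (0.72 × 25) = 0.65 × 18.0000 = 11.7000
Higher: breed at age 10 (20.8000).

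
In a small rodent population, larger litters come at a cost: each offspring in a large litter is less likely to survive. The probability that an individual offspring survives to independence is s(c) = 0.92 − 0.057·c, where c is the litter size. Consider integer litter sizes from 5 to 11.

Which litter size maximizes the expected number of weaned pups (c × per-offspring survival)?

Expected weaned pups = c × s(c):
  c=5: 5 × 0.635 = 3.175
  c=6: 6 × 0.578 = 3.468
  c=7: 7 × 0.521 = 3.647
  c=8: 8 × 0.464 = 3.712
  c=9: 9 × 0.407 = 3.663
  c=10: 10 × 0.350 = 3.500
  c=11: 11 × 0.293 = 3.223
Maximum at c = 8 (3.712 weaned pups).

8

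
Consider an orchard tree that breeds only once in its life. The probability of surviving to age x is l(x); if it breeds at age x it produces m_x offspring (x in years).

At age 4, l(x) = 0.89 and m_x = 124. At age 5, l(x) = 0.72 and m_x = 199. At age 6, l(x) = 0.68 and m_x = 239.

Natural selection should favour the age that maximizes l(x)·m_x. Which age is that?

Expected offspring if breeding at age x = l(x) × m_x:
  age 4: 0.89 × 124 = 110.360
  age 5: 0.72 × 199 = 143.280
  age 6: 0.68 × 239 = 162.520
Maximum at age 6 (162.520).

6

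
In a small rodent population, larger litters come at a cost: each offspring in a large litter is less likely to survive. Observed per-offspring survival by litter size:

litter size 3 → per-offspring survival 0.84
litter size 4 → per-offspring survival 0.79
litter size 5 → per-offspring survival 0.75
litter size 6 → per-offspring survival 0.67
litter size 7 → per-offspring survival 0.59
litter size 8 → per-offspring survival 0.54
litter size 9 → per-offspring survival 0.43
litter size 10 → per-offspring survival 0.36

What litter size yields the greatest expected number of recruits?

8

Expected recruits = c × s(c):
  c=3: 3 × 0.84 = 2.520
  c=4: 4 × 0.79 = 3.160
  c=5: 5 × 0.75 = 3.750
  c=6: 6 × 0.67 = 4.020
  c=7: 7 × 0.59 = 4.130
  c=8: 8 × 0.54 = 4.320
  c=9: 9 × 0.43 = 3.870
  c=10: 10 × 0.36 = 3.600
Maximum at c = 8 (4.320 recruits).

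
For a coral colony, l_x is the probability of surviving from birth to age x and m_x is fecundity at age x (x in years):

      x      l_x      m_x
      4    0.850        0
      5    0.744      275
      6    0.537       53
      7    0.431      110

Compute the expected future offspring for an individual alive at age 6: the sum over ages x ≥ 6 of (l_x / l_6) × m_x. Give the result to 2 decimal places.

141.29

l_6 = 0.537. Conditional survival from age 6 to x is l_x / l_6.
  x=6: (0.537/0.537) × 53 = 53.0000
  x=7: (0.431/0.537) × 110 = 88.2868
Sum = 53.0000 + 88.2868 = 141.2868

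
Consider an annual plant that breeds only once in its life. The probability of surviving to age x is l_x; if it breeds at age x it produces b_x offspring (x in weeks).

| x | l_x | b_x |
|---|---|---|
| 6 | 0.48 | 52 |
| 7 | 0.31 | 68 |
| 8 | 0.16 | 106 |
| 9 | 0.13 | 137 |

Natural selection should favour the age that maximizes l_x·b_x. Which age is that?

6

Expected offspring if breeding at age x = l_x × b_x:
  age 6: 0.48 × 52 = 24.960
  age 7: 0.31 × 68 = 21.080
  age 8: 0.16 × 106 = 16.960
  age 9: 0.13 × 137 = 17.810
Maximum at age 6 (24.960).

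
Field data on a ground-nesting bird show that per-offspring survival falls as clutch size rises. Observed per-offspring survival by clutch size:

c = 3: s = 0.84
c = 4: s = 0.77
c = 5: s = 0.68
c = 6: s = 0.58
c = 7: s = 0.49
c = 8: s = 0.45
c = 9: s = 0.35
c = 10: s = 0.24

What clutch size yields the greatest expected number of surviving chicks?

Expected surviving chicks = c × s(c):
  c=3: 3 × 0.84 = 2.520
  c=4: 4 × 0.77 = 3.080
  c=5: 5 × 0.68 = 3.400
  c=6: 6 × 0.58 = 3.480
  c=7: 7 × 0.49 = 3.430
  c=8: 8 × 0.45 = 3.600
  c=9: 9 × 0.35 = 3.150
  c=10: 10 × 0.24 = 2.400
Maximum at c = 8 (3.600 surviving chicks).

8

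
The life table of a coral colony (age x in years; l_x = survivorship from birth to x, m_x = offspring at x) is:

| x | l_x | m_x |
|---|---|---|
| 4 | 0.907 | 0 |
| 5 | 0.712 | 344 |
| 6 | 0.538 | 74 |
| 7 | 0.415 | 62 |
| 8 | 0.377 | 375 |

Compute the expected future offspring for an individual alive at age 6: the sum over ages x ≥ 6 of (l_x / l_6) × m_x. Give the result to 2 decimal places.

384.60

l_6 = 0.538. Conditional survival from age 6 to x is l_x / l_6.
  x=6: (0.538/0.538) × 74 = 74.0000
  x=7: (0.415/0.538) × 62 = 47.8253
  x=8: (0.377/0.538) × 375 = 262.7788
Sum = 74.0000 + 47.8253 + 262.7788 = 384.6041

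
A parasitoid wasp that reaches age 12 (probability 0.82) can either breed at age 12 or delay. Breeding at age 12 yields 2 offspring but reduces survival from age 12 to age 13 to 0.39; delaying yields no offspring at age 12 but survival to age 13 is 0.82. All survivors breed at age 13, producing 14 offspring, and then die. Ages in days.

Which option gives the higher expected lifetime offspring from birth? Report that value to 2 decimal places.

9.41

breed at age 12: R₀ = 0.82 × (2 + 0.39 × 14) = 0.82 × 7.4600 = 6.1172
delay to age 13: R₀ = 0.82 × (0.82 × 14) = 0.82 × 11.4800 = 9.4136
Higher: delay to age 13 (9.4136).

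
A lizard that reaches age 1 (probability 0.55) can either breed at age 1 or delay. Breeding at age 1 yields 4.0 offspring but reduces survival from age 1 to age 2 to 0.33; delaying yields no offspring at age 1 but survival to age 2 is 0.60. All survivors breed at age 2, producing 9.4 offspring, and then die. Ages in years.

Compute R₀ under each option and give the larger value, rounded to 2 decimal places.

3.91

breed at age 1: R₀ = 0.55 × (4.0 + 0.33 × 9.4) = 0.55 × 7.1020 = 3.9061
delay to age 2: R₀ = 0.55 × (0.60 × 9.4) = 0.55 × 5.6400 = 3.1020
Higher: breed at age 1 (3.9061).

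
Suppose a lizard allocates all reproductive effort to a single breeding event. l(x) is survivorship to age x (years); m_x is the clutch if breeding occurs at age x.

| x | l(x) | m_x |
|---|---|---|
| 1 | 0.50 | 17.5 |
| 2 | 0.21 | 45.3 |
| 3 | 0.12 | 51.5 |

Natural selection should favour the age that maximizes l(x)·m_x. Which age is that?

Expected offspring if breeding at age x = l(x) × m_x:
  age 1: 0.50 × 17.5 = 8.750
  age 2: 0.21 × 45.3 = 9.513
  age 3: 0.12 × 51.5 = 6.180
Maximum at age 2 (9.513).

2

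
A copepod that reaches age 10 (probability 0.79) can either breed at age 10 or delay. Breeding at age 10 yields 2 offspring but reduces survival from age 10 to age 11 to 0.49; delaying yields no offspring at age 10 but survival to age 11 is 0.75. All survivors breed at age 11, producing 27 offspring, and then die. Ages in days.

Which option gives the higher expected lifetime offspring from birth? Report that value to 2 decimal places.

16.00

breed at age 10: R₀ = 0.79 × (2 + 0.49 × 27) = 0.79 × 15.2300 = 12.0317
delay to age 11: R₀ = 0.79 × (0.75 × 27) = 0.79 × 20.2500 = 15.9975
Higher: delay to age 11 (15.9975).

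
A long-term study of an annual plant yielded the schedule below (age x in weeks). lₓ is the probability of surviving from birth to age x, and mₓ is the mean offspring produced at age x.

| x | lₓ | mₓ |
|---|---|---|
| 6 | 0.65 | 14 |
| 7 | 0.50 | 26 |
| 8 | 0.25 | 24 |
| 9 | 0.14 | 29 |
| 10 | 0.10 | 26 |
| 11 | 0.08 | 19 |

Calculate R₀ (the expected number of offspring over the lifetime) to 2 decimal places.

R₀ = Σ lₓ mₓ:
  age 6: 0.65 × 14 = 9.1000
  age 7: 0.50 × 26 = 13.0000
  age 8: 0.25 × 24 = 6.0000
  age 9: 0.14 × 29 = 4.0600
  age 10: 0.10 × 26 = 2.6000
  age 11: 0.08 × 19 = 1.5200
R₀ = 9.1000 + 13.0000 + 6.0000 + 4.0600 + 2.6000 + 1.5200 = 36.2800

36.28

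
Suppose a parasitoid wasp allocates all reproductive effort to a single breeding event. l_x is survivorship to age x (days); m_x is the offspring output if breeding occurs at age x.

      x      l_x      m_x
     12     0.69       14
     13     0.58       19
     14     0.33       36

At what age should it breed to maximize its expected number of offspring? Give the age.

Expected offspring if breeding at age x = l_x × m_x:
  age 12: 0.69 × 14 = 9.660
  age 13: 0.58 × 19 = 11.020
  age 14: 0.33 × 36 = 11.880
Maximum at age 14 (11.880).

14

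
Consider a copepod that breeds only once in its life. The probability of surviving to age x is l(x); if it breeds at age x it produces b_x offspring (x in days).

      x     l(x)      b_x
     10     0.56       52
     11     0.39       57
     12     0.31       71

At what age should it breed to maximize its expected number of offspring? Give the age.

10

Expected offspring if breeding at age x = l(x) × b_x:
  age 10: 0.56 × 52 = 29.120
  age 11: 0.39 × 57 = 22.230
  age 12: 0.31 × 71 = 22.010
Maximum at age 10 (29.120).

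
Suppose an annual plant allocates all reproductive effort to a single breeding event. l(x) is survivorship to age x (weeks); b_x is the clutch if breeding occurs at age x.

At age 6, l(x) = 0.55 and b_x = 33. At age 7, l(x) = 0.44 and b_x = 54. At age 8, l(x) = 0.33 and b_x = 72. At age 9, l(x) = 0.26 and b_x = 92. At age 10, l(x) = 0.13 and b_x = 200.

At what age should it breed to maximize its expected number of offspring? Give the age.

Expected offspring if breeding at age x = l(x) × b_x:
  age 6: 0.55 × 33 = 18.150
  age 7: 0.44 × 54 = 23.760
  age 8: 0.33 × 72 = 23.760
  age 9: 0.26 × 92 = 23.920
  age 10: 0.13 × 200 = 26.000
Maximum at age 10 (26.000).

10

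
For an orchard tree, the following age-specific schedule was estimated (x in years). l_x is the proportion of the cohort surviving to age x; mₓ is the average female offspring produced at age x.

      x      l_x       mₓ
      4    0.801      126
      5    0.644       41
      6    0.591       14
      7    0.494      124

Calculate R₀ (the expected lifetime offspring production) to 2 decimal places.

196.86

R₀ = Σ l_x mₓ:
  age 4: 0.801 × 126 = 100.9260
  age 5: 0.644 × 41 = 26.4040
  age 6: 0.591 × 14 = 8.2740
  age 7: 0.494 × 124 = 61.2560
R₀ = 100.9260 + 26.4040 + 8.2740 + 61.2560 = 196.8600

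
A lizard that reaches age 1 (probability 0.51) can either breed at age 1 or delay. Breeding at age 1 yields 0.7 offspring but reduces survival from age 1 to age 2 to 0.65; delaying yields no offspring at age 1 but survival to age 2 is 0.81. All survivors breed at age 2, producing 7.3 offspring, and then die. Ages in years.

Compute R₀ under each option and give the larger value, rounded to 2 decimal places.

3.02

breed at age 1: R₀ = 0.51 × (0.7 + 0.65 × 7.3) = 0.51 × 5.4450 = 2.7770
delay to age 2: R₀ = 0.51 × (0.81 × 7.3) = 0.51 × 5.9130 = 3.0156
Higher: delay to age 2 (3.0156).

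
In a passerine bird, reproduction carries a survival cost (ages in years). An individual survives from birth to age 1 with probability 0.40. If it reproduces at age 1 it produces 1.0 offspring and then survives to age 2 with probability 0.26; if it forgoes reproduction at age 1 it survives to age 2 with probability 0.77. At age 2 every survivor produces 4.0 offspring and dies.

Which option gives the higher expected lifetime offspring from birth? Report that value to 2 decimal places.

1.23

breed at age 1: R₀ = 0.40 × (1.0 + 0.26 × 4.0) = 0.40 × 2.0400 = 0.8160
delay to age 2: R₀ = 0.40 × (0.77 × 4.0) = 0.40 × 3.0800 = 1.2320
Higher: delay to age 2 (1.2320).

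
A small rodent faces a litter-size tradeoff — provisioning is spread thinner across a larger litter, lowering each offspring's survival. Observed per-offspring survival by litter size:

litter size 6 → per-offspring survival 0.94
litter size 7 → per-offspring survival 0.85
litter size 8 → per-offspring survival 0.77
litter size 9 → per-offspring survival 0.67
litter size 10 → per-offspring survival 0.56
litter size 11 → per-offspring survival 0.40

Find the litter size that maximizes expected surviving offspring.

Expected surviving offspring = c × s(c):
  c=6: 6 × 0.94 = 5.640
  c=7: 7 × 0.85 = 5.950
  c=8: 8 × 0.77 = 6.160
  c=9: 9 × 0.67 = 6.030
  c=10: 10 × 0.56 = 5.600
  c=11: 11 × 0.40 = 4.400
Maximum at c = 8 (6.160 surviving offspring).

8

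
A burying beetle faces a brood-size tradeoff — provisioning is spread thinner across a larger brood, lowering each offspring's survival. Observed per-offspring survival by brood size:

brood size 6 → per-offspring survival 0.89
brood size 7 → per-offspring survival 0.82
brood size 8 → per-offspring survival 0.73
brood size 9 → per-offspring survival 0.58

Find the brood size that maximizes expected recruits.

8

Expected recruits = c × s(c):
  c=6: 6 × 0.89 = 5.340
  c=7: 7 × 0.82 = 5.740
  c=8: 8 × 0.73 = 5.840
  c=9: 9 × 0.58 = 5.220
Maximum at c = 8 (5.840 recruits).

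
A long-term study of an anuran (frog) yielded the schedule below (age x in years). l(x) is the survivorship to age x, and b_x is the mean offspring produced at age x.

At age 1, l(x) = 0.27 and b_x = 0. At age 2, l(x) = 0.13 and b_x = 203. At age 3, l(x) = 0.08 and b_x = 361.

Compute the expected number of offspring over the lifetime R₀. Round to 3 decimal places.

R₀ = Σ l(x) b_x:
  age 1: 0.27 × 0 = 0.0000
  age 2: 0.13 × 203 = 26.3900
  age 3: 0.08 × 361 = 28.8800
R₀ = 0.0000 + 26.3900 + 28.8800 = 55.2700

55.270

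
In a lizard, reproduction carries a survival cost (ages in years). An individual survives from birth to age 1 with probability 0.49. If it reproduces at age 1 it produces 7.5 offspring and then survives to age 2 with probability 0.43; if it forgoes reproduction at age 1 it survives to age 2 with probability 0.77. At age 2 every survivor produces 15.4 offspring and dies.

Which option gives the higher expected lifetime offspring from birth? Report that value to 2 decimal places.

breed at age 1: R₀ = 0.49 × (7.5 + 0.43 × 15.4) = 0.49 × 14.1220 = 6.9198
delay to age 2: R₀ = 0.49 × (0.77 × 15.4) = 0.49 × 11.8580 = 5.8104
Higher: breed at age 1 (6.9198).

6.92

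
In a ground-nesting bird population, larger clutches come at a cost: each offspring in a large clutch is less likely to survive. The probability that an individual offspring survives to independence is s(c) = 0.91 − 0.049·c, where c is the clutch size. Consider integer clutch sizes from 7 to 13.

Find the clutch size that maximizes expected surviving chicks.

9

Expected surviving chicks = c × s(c):
  c=7: 7 × 0.567 = 3.969
  c=8: 8 × 0.518 = 4.144
  c=9: 9 × 0.469 = 4.221
  c=10: 10 × 0.420 = 4.200
  c=11: 11 × 0.371 = 4.081
  c=12: 12 × 0.322 = 3.864
  c=13: 13 × 0.273 = 3.549
Maximum at c = 9 (4.221 surviving chicks).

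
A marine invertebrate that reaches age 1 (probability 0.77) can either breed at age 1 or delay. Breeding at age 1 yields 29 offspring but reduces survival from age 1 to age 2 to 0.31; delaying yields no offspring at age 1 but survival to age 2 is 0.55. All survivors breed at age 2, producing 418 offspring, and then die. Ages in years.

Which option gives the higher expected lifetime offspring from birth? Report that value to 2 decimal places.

breed at age 1: R₀ = 0.77 × (29 + 0.31 × 418) = 0.77 × 158.5800 = 122.1066
delay to age 2: R₀ = 0.77 × (0.55 × 418) = 0.77 × 229.9000 = 177.0230
Higher: delay to age 2 (177.0230).

177.02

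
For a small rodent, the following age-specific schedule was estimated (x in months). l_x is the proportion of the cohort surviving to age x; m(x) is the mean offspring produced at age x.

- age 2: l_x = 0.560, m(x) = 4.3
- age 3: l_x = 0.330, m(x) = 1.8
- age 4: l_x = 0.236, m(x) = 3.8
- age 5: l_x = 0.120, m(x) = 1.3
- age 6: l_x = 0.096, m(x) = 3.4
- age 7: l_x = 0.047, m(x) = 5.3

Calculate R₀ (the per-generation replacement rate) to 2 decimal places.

4.63

R₀ = Σ l_x m(x):
  age 2: 0.560 × 4.3 = 2.4080
  age 3: 0.330 × 1.8 = 0.5940
  age 4: 0.236 × 3.8 = 0.8968
  age 5: 0.120 × 1.3 = 0.1560
  age 6: 0.096 × 3.4 = 0.3264
  age 7: 0.047 × 5.3 = 0.2491
R₀ = 2.4080 + 0.5940 + 0.8968 + 0.1560 + 0.3264 + 0.2491 = 4.6303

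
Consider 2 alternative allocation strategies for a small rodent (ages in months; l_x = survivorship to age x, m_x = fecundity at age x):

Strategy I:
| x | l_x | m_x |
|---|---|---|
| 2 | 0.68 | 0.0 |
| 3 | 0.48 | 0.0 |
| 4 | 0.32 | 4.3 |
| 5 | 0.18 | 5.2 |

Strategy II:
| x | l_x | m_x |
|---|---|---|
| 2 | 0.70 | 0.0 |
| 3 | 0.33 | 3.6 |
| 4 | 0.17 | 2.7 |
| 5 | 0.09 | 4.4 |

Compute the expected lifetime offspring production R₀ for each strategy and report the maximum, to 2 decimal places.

2.31

Strategy I: R₀ = 0.68×0.0 + 0.48×0.0 + 0.32×4.3 + 0.18×5.2 = 2.3120
Strategy II: R₀ = 0.70×0.0 + 0.33×3.6 + 0.17×2.7 + 0.09×4.4 = 2.0430
Highest R₀: strategy I with 2.3120.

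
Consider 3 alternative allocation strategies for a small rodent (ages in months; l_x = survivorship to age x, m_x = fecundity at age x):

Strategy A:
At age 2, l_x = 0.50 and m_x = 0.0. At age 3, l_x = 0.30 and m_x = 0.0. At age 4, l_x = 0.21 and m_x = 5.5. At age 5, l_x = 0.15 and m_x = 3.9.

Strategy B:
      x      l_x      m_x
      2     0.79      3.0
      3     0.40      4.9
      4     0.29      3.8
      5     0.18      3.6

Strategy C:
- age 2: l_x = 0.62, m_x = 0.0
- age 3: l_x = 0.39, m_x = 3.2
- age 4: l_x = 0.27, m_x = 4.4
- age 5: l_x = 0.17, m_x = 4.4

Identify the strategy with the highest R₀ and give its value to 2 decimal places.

6.08

Strategy A: R₀ = 0.50×0.0 + 0.30×0.0 + 0.21×5.5 + 0.15×3.9 = 1.7400
Strategy B: R₀ = 0.79×3.0 + 0.40×4.9 + 0.29×3.8 + 0.18×3.6 = 6.0800
Strategy C: R₀ = 0.62×0.0 + 0.39×3.2 + 0.27×4.4 + 0.17×4.4 = 3.1840
Highest R₀: strategy B with 6.0800.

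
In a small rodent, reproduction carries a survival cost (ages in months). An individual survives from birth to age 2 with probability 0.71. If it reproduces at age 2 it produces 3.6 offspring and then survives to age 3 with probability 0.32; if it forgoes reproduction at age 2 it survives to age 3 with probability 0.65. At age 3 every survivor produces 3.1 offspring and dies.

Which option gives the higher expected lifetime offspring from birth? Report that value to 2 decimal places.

breed at age 2: R₀ = 0.71 × (3.6 + 0.32 × 3.1) = 0.71 × 4.5920 = 3.2603
delay to age 3: R₀ = 0.71 × (0.65 × 3.1) = 0.71 × 2.0150 = 1.4306
Higher: breed at age 2 (3.2603).

3.26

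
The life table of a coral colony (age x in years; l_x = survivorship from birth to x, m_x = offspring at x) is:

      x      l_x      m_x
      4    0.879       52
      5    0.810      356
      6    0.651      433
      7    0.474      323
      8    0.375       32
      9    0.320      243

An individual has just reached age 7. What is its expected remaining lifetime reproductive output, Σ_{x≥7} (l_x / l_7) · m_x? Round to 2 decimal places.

512.37

l_7 = 0.474. Conditional survival from age 7 to x is l_x / l_7.
  x=7: (0.474/0.474) × 323 = 323.0000
  x=8: (0.375/0.474) × 32 = 25.3165
  x=9: (0.320/0.474) × 243 = 164.0506
Sum = 323.0000 + 25.3165 + 164.0506 = 512.3671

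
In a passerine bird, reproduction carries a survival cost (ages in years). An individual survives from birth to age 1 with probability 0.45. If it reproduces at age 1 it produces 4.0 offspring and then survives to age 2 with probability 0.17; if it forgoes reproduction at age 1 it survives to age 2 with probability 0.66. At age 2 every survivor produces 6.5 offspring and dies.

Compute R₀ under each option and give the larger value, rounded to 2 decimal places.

2.30

breed at age 1: R₀ = 0.45 × (4.0 + 0.17 × 6.5) = 0.45 × 5.1050 = 2.2973
delay to age 2: R₀ = 0.45 × (0.66 × 6.5) = 0.45 × 4.2900 = 1.9305
Higher: breed at age 1 (2.2973).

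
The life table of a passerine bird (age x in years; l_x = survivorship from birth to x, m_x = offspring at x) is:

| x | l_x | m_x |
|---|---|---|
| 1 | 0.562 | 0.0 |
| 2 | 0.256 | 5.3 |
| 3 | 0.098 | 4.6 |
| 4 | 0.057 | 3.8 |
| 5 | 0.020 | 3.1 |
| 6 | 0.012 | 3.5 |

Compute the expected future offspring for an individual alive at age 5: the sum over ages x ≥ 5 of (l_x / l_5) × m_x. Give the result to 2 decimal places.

5.20

l_5 = 0.020. Conditional survival from age 5 to x is l_x / l_5.
  x=5: (0.020/0.020) × 3.1 = 3.1000
  x=6: (0.012/0.020) × 3.5 = 2.1000
Sum = 3.1000 + 2.1000 = 5.2000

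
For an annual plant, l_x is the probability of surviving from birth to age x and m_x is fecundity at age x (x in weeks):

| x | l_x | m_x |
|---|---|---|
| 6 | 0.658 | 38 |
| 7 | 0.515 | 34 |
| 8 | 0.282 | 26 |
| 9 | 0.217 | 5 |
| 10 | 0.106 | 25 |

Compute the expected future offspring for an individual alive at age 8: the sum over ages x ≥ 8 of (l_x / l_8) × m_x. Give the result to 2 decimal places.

39.24

l_8 = 0.282. Conditional survival from age 8 to x is l_x / l_8.
  x=8: (0.282/0.282) × 26 = 26.0000
  x=9: (0.217/0.282) × 5 = 3.8475
  x=10: (0.106/0.282) × 25 = 9.3972
Sum = 26.0000 + 3.8475 + 9.3972 = 39.2447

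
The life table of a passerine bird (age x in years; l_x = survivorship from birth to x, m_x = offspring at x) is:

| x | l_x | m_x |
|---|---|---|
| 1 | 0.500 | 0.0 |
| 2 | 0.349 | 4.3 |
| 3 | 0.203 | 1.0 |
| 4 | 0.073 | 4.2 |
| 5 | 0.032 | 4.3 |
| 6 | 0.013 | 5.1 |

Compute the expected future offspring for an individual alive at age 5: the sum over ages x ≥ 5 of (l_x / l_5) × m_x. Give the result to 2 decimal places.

6.37

l_5 = 0.032. Conditional survival from age 5 to x is l_x / l_5.
  x=5: (0.032/0.032) × 4.3 = 4.3000
  x=6: (0.013/0.032) × 5.1 = 2.0719
Sum = 4.3000 + 2.0719 = 6.3719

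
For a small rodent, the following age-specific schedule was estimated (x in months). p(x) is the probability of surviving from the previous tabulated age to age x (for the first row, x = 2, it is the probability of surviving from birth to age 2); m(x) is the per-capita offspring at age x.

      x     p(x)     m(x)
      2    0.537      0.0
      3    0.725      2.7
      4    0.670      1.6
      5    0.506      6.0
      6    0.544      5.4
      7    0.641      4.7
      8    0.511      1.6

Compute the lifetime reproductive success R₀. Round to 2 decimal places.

2.90

Survivorship from birth: l_x = p_2·p_3·…·p_x.
  l_2 = 0.53700
  l_3 = 0.38933
  l_4 = 0.26085
  l_5 = 0.13199
  l_6 = 0.07180
  l_7 = 0.04603
  l_8 = 0.02352
R₀ = Σ l_x m(x):
  age 2: 0.53700 × 0.0 = 0.0000
  age 3: 0.38933 × 2.7 = 1.0512
  age 4: 0.26085 × 1.6 = 0.4174
  age 5: 0.13199 × 6.0 = 0.7919
  age 6: 0.07180 × 5.4 = 0.3877
  age 7: 0.04603 × 4.7 = 0.2163
  age 8: 0.02352 × 1.6 = 0.0376
R₀ = 0.0000 + 1.0512 + 0.4174 + 0.7919 + 0.3877 + 0.2163 + 0.0376 = 2.9022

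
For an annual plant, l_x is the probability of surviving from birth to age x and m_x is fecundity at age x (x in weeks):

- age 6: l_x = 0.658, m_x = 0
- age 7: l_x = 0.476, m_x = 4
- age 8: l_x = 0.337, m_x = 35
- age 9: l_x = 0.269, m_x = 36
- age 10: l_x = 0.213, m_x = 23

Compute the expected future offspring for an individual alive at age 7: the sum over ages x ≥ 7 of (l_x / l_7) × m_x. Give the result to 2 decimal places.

l_7 = 0.476. Conditional survival from age 7 to x is l_x / l_7.
  x=7: (0.476/0.476) × 4 = 4.0000
  x=8: (0.337/0.476) × 35 = 24.7794
  x=9: (0.269/0.476) × 36 = 20.3445
  x=10: (0.213/0.476) × 23 = 10.2920
Sum = 4.0000 + 24.7794 + 20.3445 + 10.2920 = 59.4160

59.42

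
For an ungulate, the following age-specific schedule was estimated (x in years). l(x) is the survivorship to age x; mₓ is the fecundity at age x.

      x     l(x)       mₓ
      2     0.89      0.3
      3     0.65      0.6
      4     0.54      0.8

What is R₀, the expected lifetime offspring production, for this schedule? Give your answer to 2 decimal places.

R₀ = Σ l(x) mₓ:
  age 2: 0.89 × 0.3 = 0.2670
  age 3: 0.65 × 0.6 = 0.3900
  age 4: 0.54 × 0.8 = 0.4320
R₀ = 0.2670 + 0.3900 + 0.4320 = 1.0890

1.09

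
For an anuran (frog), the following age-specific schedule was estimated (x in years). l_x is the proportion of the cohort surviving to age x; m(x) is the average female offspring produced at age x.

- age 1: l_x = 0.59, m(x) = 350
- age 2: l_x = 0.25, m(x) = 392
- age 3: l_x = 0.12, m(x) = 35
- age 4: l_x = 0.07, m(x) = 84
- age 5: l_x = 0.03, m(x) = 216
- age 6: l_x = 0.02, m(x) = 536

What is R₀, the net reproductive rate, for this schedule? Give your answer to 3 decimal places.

331.780

R₀ = Σ l_x m(x):
  age 1: 0.59 × 350 = 206.5000
  age 2: 0.25 × 392 = 98.0000
  age 3: 0.12 × 35 = 4.2000
  age 4: 0.07 × 84 = 5.8800
  age 5: 0.03 × 216 = 6.4800
  age 6: 0.02 × 536 = 10.7200
R₀ = 206.5000 + 98.0000 + 4.2000 + 5.8800 + 6.4800 + 10.7200 = 331.7800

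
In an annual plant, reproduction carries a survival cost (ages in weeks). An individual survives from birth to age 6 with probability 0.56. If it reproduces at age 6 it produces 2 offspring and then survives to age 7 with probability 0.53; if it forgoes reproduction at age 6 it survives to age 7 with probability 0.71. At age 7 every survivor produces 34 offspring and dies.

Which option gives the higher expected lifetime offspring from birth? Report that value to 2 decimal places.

13.52

breed at age 6: R₀ = 0.56 × (2 + 0.53 × 34) = 0.56 × 20.0200 = 11.2112
delay to age 7: R₀ = 0.56 × (0.71 × 34) = 0.56 × 24.1400 = 13.5184
Higher: delay to age 7 (13.5184).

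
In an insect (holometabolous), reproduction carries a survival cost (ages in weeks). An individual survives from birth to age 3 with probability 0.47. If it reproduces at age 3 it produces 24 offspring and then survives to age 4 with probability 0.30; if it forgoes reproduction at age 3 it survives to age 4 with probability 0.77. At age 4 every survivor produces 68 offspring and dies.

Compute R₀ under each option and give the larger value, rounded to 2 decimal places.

24.61

breed at age 3: R₀ = 0.47 × (24 + 0.30 × 68) = 0.47 × 44.4000 = 20.8680
delay to age 4: R₀ = 0.47 × (0.77 × 68) = 0.47 × 52.3600 = 24.6092
Higher: delay to age 4 (24.6092).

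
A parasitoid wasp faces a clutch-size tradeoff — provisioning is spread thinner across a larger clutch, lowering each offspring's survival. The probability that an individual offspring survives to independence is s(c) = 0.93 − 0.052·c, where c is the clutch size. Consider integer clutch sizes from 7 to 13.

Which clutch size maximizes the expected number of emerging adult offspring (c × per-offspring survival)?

9

Expected emerging adult offspring = c × s(c):
  c=7: 7 × 0.566 = 3.962
  c=8: 8 × 0.514 = 4.112
  c=9: 9 × 0.462 = 4.158
  c=10: 10 × 0.410 = 4.100
  c=11: 11 × 0.358 = 3.938
  c=12: 12 × 0.306 = 3.672
  c=13: 13 × 0.254 = 3.302
Maximum at c = 9 (4.158 emerging adult offspring).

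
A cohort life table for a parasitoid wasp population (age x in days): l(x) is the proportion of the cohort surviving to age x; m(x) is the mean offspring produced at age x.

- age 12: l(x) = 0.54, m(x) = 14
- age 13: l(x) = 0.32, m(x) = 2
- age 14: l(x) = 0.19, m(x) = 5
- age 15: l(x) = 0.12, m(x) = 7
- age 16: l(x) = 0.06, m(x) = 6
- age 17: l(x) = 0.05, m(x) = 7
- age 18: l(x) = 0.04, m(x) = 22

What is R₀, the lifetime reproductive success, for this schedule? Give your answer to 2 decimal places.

11.58

R₀ = Σ l(x) m(x):
  age 12: 0.54 × 14 = 7.5600
  age 13: 0.32 × 2 = 0.6400
  age 14: 0.19 × 5 = 0.9500
  age 15: 0.12 × 7 = 0.8400
  age 16: 0.06 × 6 = 0.3600
  age 17: 0.05 × 7 = 0.3500
  age 18: 0.04 × 22 = 0.8800
R₀ = 7.5600 + 0.6400 + 0.9500 + 0.8400 + 0.3600 + 0.3500 + 0.8800 = 11.5800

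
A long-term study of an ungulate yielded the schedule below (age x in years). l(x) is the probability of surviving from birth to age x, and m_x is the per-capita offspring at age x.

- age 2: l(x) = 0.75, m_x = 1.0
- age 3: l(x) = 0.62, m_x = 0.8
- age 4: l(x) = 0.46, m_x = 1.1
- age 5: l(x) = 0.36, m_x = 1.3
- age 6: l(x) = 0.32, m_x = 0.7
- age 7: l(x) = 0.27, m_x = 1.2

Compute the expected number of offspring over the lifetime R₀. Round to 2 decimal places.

2.77

R₀ = Σ l(x) m_x:
  age 2: 0.75 × 1.0 = 0.7500
  age 3: 0.62 × 0.8 = 0.4960
  age 4: 0.46 × 1.1 = 0.5060
  age 5: 0.36 × 1.3 = 0.4680
  age 6: 0.32 × 0.7 = 0.2240
  age 7: 0.27 × 1.2 = 0.3240
R₀ = 0.7500 + 0.4960 + 0.5060 + 0.4680 + 0.2240 + 0.3240 = 2.7680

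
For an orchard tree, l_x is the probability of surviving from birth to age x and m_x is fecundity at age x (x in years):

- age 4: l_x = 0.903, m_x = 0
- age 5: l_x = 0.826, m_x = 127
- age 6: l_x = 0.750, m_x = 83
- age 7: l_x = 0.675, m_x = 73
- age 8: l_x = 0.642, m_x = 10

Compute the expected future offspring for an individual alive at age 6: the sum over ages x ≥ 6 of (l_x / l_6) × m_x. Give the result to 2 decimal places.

l_6 = 0.750. Conditional survival from age 6 to x is l_x / l_6.
  x=6: (0.750/0.750) × 83 = 83.0000
  x=7: (0.675/0.750) × 73 = 65.7000
  x=8: (0.642/0.750) × 10 = 8.5600
Sum = 83.0000 + 65.7000 + 8.5600 = 157.2600

157.26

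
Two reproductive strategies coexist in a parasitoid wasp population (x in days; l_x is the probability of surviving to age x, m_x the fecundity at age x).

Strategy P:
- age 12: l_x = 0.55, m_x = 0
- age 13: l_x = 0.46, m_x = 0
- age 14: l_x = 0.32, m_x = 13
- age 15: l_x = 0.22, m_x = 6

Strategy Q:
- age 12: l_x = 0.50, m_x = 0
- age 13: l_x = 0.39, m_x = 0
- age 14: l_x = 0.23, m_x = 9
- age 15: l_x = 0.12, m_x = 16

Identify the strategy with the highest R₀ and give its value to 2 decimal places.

Strategy P: R₀ = 0.55×0 + 0.46×0 + 0.32×13 + 0.22×6 = 5.4800
Strategy Q: R₀ = 0.50×0 + 0.39×0 + 0.23×9 + 0.12×16 = 3.9900
Highest R₀: strategy P with 5.4800.

5.48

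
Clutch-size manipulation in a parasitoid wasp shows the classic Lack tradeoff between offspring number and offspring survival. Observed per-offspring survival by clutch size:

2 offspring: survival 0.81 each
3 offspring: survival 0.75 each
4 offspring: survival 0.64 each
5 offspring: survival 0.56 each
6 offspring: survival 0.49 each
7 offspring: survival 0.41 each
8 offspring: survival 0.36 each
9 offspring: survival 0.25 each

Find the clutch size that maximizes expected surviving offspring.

Expected surviving offspring = c × s(c):
  c=2: 2 × 0.81 = 1.620
  c=3: 3 × 0.75 = 2.250
  c=4: 4 × 0.64 = 2.560
  c=5: 5 × 0.56 = 2.800
  c=6: 6 × 0.49 = 2.940
  c=7: 7 × 0.41 = 2.870
  c=8: 8 × 0.36 = 2.880
  c=9: 9 × 0.25 = 2.250
Maximum at c = 6 (2.940 surviving offspring).

6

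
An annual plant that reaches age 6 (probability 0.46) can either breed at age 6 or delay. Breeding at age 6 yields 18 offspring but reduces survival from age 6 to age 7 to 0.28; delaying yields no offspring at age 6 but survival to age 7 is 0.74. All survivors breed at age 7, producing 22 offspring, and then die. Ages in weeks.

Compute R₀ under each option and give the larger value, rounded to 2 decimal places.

11.11

breed at age 6: R₀ = 0.46 × (18 + 0.28 × 22) = 0.46 × 24.1600 = 11.1136
delay to age 7: R₀ = 0.46 × (0.74 × 22) = 0.46 × 16.2800 = 7.4888
Higher: breed at age 6 (11.1136).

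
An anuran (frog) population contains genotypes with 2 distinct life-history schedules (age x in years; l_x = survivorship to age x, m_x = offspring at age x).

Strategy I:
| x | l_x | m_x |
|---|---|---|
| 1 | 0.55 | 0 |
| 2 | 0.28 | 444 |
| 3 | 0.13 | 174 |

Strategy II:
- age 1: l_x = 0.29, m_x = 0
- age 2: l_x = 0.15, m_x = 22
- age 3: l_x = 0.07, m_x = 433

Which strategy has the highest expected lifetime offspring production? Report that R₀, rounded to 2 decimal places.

146.94

Strategy I: R₀ = 0.55×0 + 0.28×444 + 0.13×174 = 146.9400
Strategy II: R₀ = 0.29×0 + 0.15×22 + 0.07×433 = 33.6100
Highest R₀: strategy I with 146.9400.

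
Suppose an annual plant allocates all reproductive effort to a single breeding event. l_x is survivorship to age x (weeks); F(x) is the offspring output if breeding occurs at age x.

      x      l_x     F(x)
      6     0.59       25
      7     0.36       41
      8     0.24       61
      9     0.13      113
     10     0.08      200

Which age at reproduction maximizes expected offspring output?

Expected offspring if breeding at age x = l_x × F(x):
  age 6: 0.59 × 25 = 14.750
  age 7: 0.36 × 41 = 14.760
  age 8: 0.24 × 61 = 14.640
  age 9: 0.13 × 113 = 14.690
  age 10: 0.08 × 200 = 16.000
Maximum at age 10 (16.000).

10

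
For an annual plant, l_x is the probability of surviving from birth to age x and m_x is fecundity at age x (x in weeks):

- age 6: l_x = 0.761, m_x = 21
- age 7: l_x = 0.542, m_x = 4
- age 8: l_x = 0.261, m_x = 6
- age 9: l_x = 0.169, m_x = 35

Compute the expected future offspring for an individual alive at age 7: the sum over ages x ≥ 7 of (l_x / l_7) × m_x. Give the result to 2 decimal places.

17.80

l_7 = 0.542. Conditional survival from age 7 to x is l_x / l_7.
  x=7: (0.542/0.542) × 4 = 4.0000
  x=8: (0.261/0.542) × 6 = 2.8893
  x=9: (0.169/0.542) × 35 = 10.9133
Sum = 4.0000 + 2.8893 + 10.9133 = 17.8026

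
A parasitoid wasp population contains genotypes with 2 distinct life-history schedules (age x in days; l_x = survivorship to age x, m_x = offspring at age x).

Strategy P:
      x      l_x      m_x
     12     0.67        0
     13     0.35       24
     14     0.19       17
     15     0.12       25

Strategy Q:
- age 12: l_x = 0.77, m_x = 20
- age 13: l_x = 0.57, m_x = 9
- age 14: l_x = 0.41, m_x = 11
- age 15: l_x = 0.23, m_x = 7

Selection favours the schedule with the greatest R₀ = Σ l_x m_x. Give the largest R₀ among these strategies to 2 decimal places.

26.65

Strategy P: R₀ = 0.67×0 + 0.35×24 + 0.19×17 + 0.12×25 = 14.6300
Strategy Q: R₀ = 0.77×20 + 0.57×9 + 0.41×11 + 0.23×7 = 26.6500
Highest R₀: strategy Q with 26.6500.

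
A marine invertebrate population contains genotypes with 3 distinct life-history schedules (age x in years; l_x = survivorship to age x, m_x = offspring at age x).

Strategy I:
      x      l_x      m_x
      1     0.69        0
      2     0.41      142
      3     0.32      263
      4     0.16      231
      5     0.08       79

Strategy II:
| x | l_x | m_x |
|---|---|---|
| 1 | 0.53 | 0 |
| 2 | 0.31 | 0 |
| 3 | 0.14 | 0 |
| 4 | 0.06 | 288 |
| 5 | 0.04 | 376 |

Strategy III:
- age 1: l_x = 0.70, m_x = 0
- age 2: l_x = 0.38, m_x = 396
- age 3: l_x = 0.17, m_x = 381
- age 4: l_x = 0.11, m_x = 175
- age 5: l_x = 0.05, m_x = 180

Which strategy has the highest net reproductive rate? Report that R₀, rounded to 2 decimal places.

243.50

Strategy I: R₀ = 0.69×0 + 0.41×142 + 0.32×263 + 0.16×231 + 0.08×79 = 185.6600
Strategy II: R₀ = 0.53×0 + 0.31×0 + 0.14×0 + 0.06×288 + 0.04×376 = 32.3200
Strategy III: R₀ = 0.70×0 + 0.38×396 + 0.17×381 + 0.11×175 + 0.05×180 = 243.5000
Highest R₀: strategy III with 243.5000.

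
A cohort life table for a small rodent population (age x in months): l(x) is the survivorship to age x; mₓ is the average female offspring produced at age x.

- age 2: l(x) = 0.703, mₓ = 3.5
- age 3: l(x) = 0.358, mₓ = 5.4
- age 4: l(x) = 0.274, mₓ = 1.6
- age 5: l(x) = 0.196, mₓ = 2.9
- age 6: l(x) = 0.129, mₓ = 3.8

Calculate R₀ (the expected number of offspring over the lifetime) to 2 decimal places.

R₀ = Σ l(x) mₓ:
  age 2: 0.703 × 3.5 = 2.4605
  age 3: 0.358 × 5.4 = 1.9332
  age 4: 0.274 × 1.6 = 0.4384
  age 5: 0.196 × 2.9 = 0.5684
  age 6: 0.129 × 3.8 = 0.4902
R₀ = 2.4605 + 1.9332 + 0.4384 + 0.5684 + 0.4902 = 5.8907

5.89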